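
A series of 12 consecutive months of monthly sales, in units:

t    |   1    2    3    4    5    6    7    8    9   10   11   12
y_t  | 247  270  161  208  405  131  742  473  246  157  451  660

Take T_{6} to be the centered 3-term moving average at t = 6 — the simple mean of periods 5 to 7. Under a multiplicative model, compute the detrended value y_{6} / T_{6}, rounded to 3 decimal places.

0.308

Trend T_6 = (405 + 131 + 742) / 3 = 1278/3 = 426.00000
Ratio to trend: 131 / 426.00000 = 0.308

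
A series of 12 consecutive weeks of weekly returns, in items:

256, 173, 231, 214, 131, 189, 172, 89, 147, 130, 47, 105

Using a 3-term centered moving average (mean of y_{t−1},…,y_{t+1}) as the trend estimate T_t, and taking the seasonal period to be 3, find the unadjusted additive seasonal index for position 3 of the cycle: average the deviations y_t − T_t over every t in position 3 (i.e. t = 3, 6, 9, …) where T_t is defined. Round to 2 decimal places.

25.00

Season position 3 occurs at t = 3, 6, 9 (where T_t is defined).
t=3: T_3 = 206.0000; y_3 − T_3 = 231 − 206.0000 = 25.0000
t=6: T_6 = 164.0000; y_6 − T_6 = 189 − 164.0000 = 25.0000
t=9: T_9 = 122.0000; y_9 − T_9 = 147 − 122.0000 = 25.0000
Mean deviation: (25.0000 + 25.0000 + 25.0000) / 3 = 25.00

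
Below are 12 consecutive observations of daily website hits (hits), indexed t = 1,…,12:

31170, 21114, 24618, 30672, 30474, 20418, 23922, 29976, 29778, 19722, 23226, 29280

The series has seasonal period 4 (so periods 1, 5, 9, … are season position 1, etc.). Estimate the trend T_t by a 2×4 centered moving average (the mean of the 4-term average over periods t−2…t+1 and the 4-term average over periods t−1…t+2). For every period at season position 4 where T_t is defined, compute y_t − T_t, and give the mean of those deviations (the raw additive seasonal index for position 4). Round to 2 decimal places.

4039.50

Season position 4 occurs at t = 4, 8 (where T_t is defined).
t=4: T_4 = 26632.5000; y_4 − T_4 = 30672 − 26632.5000 = 4039.5000
t=8: T_8 = 25936.5000; y_8 − T_8 = 29976 − 25936.5000 = 4039.5000
Mean deviation: (4039.5000 + 4039.5000) / 2 = 4039.50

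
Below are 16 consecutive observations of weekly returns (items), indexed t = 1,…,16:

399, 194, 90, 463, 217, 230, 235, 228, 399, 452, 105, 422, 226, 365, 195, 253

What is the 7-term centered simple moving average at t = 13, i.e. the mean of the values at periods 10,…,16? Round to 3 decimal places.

288.286

Sum of periods 10–16: 452 + 105 + 422 + 226 + 365 + 195 + 253 = 2018
Divide by 7: 2018 / 7 = 288.286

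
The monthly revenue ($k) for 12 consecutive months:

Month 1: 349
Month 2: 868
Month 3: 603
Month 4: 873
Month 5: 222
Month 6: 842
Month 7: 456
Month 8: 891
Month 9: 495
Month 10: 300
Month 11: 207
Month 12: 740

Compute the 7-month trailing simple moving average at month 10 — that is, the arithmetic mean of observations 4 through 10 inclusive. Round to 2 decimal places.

582.71

Sum of periods 4–10: 873 + 222 + 842 + 456 + 891 + 495 + 300 = 4079
Divide by 7: 4079 / 7 = 582.71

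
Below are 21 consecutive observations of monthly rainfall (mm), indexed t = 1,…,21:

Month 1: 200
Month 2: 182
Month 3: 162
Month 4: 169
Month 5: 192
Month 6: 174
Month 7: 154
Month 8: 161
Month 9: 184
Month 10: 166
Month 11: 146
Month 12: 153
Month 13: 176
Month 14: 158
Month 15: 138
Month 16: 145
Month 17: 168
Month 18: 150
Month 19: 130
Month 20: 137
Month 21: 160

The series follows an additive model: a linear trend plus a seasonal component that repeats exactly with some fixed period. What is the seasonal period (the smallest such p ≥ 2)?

First differences y_{t+1} − y_t: -18, -20, 7, 23, -18, -20, 7, 23, -18, -20, …
The difference pattern repeats every 4 terms and not for any smaller step, so p = 4.

4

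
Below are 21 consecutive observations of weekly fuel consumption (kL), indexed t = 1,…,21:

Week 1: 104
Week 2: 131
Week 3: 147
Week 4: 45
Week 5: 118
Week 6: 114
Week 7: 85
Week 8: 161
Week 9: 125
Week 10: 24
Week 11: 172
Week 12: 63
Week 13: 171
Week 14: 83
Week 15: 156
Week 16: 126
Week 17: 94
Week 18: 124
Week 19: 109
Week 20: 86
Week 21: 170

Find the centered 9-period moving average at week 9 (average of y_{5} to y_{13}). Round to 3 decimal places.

114.778

Sum of periods 5–13: 118 + 114 + 85 + 161 + 125 + 24 + 172 + 63 + 171 = 1033
Divide by 9: 1033 / 9 = 114.778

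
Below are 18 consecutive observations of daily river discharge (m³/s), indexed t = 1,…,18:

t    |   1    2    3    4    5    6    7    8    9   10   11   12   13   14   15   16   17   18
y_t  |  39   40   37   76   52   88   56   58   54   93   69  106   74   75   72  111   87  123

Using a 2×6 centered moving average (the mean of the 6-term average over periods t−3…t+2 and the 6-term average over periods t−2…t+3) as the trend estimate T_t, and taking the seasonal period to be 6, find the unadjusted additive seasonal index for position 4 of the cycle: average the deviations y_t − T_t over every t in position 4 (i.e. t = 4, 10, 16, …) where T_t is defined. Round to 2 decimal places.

19.04

Season position 4 occurs at t = 4, 10 (where T_t is defined).
t=4: T_4 = 56.7500; y_4 − T_4 = 76 − 56.7500 = 19.2500
t=10: T_10 = 74.1667; y_10 − T_10 = 93 − 74.1667 = 18.8333
Mean deviation: (19.2500 + 18.8333) / 2 = 19.04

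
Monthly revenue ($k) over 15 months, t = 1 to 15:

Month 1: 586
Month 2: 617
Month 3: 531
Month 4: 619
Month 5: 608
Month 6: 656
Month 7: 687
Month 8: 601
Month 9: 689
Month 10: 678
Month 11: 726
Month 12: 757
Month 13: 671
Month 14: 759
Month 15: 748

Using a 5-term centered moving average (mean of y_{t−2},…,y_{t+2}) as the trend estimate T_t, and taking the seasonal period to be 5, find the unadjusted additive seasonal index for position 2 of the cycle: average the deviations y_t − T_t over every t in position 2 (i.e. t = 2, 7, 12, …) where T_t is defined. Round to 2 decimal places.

Season position 2 occurs at t = 7, 12 (where T_t is defined).
t=7: T_7 = 648.2000; y_7 − T_7 = 687 − 648.2000 = 38.8000
t=12: T_12 = 718.2000; y_12 − T_12 = 757 − 718.2000 = 38.8000
Mean deviation: (38.8000 + 38.8000) / 2 = 38.80

38.80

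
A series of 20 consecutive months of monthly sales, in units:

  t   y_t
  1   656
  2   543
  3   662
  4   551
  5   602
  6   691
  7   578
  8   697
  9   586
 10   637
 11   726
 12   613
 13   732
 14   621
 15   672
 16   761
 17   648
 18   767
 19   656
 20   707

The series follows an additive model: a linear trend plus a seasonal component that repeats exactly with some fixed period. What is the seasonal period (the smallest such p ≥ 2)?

First differences y_{t+1} − y_t: -113, 119, -111, 51, 89, -113, 119, -111, 51, 89, -113, 119, …
The difference pattern repeats every 5 terms and not for any smaller step, so p = 5.

5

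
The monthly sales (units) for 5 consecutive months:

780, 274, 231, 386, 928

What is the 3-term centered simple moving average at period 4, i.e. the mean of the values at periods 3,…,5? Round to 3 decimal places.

Sum of periods 3–5: 231 + 386 + 928 = 1545
Divide by 3: 1545 / 3 = 515.000

515.000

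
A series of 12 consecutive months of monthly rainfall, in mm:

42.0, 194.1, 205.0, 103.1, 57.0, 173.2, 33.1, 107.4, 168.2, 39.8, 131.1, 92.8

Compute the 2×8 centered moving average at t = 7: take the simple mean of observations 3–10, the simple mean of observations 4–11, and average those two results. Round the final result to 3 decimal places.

106.231

Sum over 3–10: 205.0 + 103.1 + 57.0 + 173.2 + 33.1 + 107.4 + 168.2 + 39.8 = 886.8
Sum over 4–11: 103.1 + 57.0 + 173.2 + 33.1 + 107.4 + 168.2 + 39.8 + 131.1 = 812.9
CMA at t=7 = (886.8 + 812.9) / (2·8) = 1699.7 / 16 = 106.231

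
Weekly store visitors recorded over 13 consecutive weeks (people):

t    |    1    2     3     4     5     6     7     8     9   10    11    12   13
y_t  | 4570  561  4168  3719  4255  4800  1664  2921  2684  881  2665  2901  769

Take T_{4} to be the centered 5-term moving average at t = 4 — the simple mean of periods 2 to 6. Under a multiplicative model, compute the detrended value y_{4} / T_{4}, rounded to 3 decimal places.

1.062

Trend T_4 = (561 + 4168 + 3719 + 4255 + 4800) / 5 = 17503/5 = 3500.60000
Ratio to trend: 3719 / 3500.60000 = 1.062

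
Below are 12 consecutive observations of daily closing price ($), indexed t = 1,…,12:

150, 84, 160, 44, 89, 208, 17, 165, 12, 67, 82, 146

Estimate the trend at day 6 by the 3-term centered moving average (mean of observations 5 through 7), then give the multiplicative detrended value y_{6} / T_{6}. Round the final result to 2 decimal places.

1.99

Trend T_6 = (89 + 208 + 17) / 3 = 314/3 = 104.6667
Ratio to trend: 208 / 104.6667 = 1.99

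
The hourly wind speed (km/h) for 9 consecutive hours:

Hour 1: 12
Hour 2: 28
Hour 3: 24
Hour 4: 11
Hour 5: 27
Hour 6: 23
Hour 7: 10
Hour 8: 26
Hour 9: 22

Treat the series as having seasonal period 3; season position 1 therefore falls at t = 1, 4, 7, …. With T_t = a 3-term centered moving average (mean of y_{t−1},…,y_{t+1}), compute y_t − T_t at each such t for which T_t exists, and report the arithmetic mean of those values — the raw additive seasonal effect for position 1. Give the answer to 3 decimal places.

-9.667

Season position 1 occurs at t = 4, 7 (where T_t is defined).
t=4: T_4 = 20.66667; y_4 − T_4 = 11 − 20.66667 = -9.66667
t=7: T_7 = 19.66667; y_7 − T_7 = 10 − 19.66667 = -9.66667
Mean deviation: (-9.66667 + -9.66667) / 2 = -9.667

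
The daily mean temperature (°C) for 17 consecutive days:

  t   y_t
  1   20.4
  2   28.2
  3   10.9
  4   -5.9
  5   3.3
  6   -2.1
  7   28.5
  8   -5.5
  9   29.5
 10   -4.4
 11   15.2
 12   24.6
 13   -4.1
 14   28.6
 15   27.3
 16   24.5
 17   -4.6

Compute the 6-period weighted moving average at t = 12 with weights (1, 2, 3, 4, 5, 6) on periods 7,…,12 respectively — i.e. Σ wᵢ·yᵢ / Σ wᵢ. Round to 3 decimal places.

14.857

Weighted sum: 1·28.5 + 2·-5.5 + 3·29.5 + 4·-4.4 + 5·15.2 + 6·24.6 = 28.5 + -11.0 + 88.5 + -17.6 + 76.0 + 147.6 = 312.0
Weight total: 1 + 2 + 3 + 4 + 5 + 6 = 21
WMA = 312.0 / 21 = 14.857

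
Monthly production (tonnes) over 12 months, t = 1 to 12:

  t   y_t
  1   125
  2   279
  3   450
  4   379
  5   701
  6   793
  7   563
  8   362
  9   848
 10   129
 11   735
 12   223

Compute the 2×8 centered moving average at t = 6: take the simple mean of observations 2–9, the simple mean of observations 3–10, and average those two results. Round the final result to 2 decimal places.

537.50

Sum over 2–9: 279 + 450 + 379 + 701 + 793 + 563 + 362 + 848 = 4375
Sum over 3–10: 450 + 379 + 701 + 793 + 563 + 362 + 848 + 129 = 4225
CMA at t=6 = (4375 + 4225) / (2·8) = 8600 / 16 = 537.50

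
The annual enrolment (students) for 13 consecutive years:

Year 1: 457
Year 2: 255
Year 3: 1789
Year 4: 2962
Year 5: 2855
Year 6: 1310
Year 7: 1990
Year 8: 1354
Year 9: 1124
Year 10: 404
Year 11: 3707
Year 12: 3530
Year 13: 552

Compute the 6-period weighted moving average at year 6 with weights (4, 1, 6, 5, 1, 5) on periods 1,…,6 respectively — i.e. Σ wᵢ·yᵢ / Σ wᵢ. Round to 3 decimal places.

1683.273

Weighted sum: 4·457 + 1·255 + 6·1789 + 5·2962 + 1·2855 + 5·1310 = 1828 + 255 + 10734 + 14810 + 2855 + 6550 = 37032
Weight total: 4 + 1 + 6 + 5 + 1 + 5 = 22
WMA = 37032 / 22 = 1683.273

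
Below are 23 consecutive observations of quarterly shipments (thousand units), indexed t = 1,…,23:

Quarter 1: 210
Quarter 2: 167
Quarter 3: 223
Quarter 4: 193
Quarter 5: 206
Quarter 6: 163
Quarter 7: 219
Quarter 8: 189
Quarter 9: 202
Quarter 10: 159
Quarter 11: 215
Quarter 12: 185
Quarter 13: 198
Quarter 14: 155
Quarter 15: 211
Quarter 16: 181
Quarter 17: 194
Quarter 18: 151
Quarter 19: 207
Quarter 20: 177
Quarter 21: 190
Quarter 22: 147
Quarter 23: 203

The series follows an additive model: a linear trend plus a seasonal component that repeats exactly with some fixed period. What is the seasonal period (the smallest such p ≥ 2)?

First differences y_{t+1} − y_t: -43, 56, -30, 13, -43, 56, -30, 13, -43, 56, …
The difference pattern repeats every 4 terms and not for any smaller step, so p = 4.

4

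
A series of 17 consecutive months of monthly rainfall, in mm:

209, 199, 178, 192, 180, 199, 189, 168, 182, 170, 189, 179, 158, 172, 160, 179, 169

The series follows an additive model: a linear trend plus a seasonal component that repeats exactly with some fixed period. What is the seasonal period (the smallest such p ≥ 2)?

5

First differences y_{t+1} − y_t: -10, -21, 14, -12, 19, -10, -21, 14, -12, 19, -10, -21, …
The difference pattern repeats every 5 terms and not for any smaller step, so p = 5.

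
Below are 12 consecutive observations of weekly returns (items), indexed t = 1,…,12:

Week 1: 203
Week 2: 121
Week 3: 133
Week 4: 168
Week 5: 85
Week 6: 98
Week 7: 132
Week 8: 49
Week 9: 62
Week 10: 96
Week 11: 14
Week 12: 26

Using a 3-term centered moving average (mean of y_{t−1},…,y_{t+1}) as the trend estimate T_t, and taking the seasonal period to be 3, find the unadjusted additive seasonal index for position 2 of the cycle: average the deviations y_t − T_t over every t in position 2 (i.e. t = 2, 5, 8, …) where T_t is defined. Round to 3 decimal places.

Season position 2 occurs at t = 2, 5, 8, 11 (where T_t is defined).
t=2: T_2 = 152.33333; y_2 − T_2 = 121 − 152.33333 = -31.33333
t=5: T_5 = 117.00000; y_5 − T_5 = 85 − 117.00000 = -32.00000
t=8: T_8 = 81.00000; y_8 − T_8 = 49 − 81.00000 = -32.00000
t=11: T_11 = 45.33333; y_11 − T_11 = 14 − 45.33333 = -31.33333
Mean deviation: (-31.33333 + -32.00000 + -32.00000 + -31.33333) / 4 = -31.667

-31.667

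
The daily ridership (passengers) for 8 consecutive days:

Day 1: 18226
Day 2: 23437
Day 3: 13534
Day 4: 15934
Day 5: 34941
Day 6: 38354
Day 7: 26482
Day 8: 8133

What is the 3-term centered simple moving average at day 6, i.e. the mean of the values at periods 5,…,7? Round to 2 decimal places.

33259.00

Sum of periods 5–7: 34941 + 38354 + 26482 = 99777
Divide by 3: 99777 / 3 = 33259.00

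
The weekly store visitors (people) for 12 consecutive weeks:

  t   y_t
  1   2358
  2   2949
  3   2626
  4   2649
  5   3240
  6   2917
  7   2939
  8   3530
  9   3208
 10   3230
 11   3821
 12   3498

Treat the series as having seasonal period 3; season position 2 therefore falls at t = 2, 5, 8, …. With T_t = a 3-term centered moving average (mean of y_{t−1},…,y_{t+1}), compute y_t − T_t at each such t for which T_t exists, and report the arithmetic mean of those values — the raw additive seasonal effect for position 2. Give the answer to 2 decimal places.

304.58

Season position 2 occurs at t = 2, 5, 8, 11 (where T_t is defined).
t=2: T_2 = 2644.3333; y_2 − T_2 = 2949 − 2644.3333 = 304.6667
t=5: T_5 = 2935.3333; y_5 − T_5 = 3240 − 2935.3333 = 304.6667
t=8: T_8 = 3225.6667; y_8 − T_8 = 3530 − 3225.6667 = 304.3333
t=11: T_11 = 3516.3333; y_11 − T_11 = 3821 − 3516.3333 = 304.6667
Mean deviation: (304.6667 + 304.6667 + 304.3333 + 304.6667) / 4 = 304.58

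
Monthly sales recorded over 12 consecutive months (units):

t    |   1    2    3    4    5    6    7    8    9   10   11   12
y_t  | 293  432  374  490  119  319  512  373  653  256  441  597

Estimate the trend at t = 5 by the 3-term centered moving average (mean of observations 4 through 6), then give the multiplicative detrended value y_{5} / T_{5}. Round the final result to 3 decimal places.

Trend T_5 = (490 + 119 + 319) / 3 = 928/3 = 309.33333
Ratio to trend: 119 / 309.33333 = 0.385

0.385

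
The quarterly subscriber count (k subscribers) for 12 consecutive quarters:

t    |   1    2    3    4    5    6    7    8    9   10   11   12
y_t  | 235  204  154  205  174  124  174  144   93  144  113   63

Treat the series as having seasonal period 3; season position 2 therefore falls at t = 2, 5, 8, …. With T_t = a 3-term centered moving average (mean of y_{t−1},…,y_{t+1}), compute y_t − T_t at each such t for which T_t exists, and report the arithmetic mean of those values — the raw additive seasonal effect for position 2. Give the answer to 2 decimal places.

Season position 2 occurs at t = 2, 5, 8, 11 (where T_t is defined).
t=2: T_2 = 197.6667; y_2 − T_2 = 204 − 197.6667 = 6.3333
t=5: T_5 = 167.6667; y_5 − T_5 = 174 − 167.6667 = 6.3333
t=8: T_8 = 137.0000; y_8 − T_8 = 144 − 137.0000 = 7.0000
t=11: T_11 = 106.6667; y_11 − T_11 = 113 − 106.6667 = 6.3333
Mean deviation: (6.3333 + 6.3333 + 7.0000 + 6.3333) / 4 = 6.50

6.50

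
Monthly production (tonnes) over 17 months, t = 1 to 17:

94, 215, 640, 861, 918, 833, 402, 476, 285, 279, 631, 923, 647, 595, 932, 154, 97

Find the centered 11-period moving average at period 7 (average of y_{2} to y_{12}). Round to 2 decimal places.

Sum of periods 2–12: 215 + 640 + 861 + 918 + 833 + 402 + 476 + 285 + 279 + 631 + 923 = 6463
Divide by 11: 6463 / 11 = 587.55

587.55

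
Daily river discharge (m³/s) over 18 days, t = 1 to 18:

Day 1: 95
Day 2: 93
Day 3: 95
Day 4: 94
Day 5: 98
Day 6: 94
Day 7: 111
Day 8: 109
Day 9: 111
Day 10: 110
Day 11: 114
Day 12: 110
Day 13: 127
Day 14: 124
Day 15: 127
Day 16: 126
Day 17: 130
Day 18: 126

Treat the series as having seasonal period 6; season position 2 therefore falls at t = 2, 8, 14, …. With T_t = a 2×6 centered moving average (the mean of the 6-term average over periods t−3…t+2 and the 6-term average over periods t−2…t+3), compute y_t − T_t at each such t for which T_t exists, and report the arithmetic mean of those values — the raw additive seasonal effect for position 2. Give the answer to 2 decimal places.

1.75

Season position 2 occurs at t = 8, 14 (where T_t is defined).
t=8: T_8 = 106.8333; y_8 − T_8 = 109 − 106.8333 = 2.1667
t=14: T_14 = 122.6667; y_14 − T_14 = 124 − 122.6667 = 1.3333
Mean deviation: (2.1667 + 1.3333) / 2 = 1.75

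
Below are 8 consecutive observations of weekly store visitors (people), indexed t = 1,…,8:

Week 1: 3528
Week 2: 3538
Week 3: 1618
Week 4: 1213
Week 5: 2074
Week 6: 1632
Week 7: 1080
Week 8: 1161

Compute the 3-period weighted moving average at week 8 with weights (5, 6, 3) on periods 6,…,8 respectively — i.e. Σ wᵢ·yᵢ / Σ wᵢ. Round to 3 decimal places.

Weighted sum: 5·1632 + 6·1080 + 3·1161 = 8160 + 6480 + 3483 = 18123
Weight total: 5 + 6 + 3 = 14
WMA = 18123 / 14 = 1294.500

1294.500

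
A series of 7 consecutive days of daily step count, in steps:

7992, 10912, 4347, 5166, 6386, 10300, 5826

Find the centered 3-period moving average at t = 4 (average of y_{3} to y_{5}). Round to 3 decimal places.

5299.667

Sum of periods 3–5: 4347 + 5166 + 6386 = 15899
Divide by 3: 15899 / 3 = 5299.667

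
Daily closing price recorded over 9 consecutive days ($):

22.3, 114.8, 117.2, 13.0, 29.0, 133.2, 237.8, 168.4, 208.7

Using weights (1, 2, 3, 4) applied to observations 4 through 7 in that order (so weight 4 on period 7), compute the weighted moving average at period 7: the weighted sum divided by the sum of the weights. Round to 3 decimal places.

142.180

Weighted sum: 1·13.0 + 2·29.0 + 3·133.2 + 4·237.8 = 13.0 + 58.0 + 399.6 + 951.2 = 1421.8
Weight total: 1 + 2 + 3 + 4 = 10
WMA = 1421.8 / 10 = 142.180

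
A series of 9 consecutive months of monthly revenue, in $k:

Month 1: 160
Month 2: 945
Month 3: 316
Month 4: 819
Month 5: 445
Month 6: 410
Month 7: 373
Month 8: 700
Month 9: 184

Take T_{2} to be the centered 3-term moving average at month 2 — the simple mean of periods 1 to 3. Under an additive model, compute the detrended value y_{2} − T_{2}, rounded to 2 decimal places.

Trend T_2 = (160 + 945 + 316) / 3 = 1421/3 = 473.6667
Detrended value: 945 − 473.6667 = 471.33

471.33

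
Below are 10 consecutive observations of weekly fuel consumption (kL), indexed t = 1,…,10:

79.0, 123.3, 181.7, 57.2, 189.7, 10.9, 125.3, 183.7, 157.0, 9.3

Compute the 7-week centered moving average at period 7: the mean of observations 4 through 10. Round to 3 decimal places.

104.729

Sum of periods 4–10: 57.2 + 189.7 + 10.9 + 125.3 + 183.7 + 157.0 + 9.3 = 733.1
Divide by 7: 733.1 / 7 = 104.729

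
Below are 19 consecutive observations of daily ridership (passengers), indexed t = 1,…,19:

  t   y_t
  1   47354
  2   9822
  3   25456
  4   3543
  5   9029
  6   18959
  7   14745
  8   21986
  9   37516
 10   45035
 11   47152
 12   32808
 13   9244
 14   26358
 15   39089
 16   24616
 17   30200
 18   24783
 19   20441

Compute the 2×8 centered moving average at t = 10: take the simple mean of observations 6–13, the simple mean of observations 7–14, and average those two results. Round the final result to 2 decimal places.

Sum over 6–13: 18959 + 14745 + 21986 + 37516 + 45035 + 47152 + 32808 + 9244 = 227445
Sum over 7–14: 14745 + 21986 + 37516 + 45035 + 47152 + 32808 + 9244 + 26358 = 234844
CMA at t=10 = (227445 + 234844) / (2·8) = 462289 / 16 = 28893.06

28893.06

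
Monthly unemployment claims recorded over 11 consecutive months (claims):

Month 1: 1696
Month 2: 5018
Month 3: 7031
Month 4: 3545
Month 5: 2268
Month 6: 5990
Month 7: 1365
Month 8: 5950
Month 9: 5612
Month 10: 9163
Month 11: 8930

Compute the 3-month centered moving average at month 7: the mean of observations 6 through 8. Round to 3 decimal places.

Sum of periods 6–8: 5990 + 1365 + 5950 = 13305
Divide by 3: 13305 / 3 = 4435.000

4435.000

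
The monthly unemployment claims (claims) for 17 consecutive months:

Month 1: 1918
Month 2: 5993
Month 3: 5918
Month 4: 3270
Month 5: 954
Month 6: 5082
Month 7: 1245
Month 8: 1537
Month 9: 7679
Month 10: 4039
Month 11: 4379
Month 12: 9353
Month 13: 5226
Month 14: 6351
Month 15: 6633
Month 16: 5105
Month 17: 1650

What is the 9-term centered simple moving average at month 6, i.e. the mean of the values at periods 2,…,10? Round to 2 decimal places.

Sum of periods 2–10: 5993 + 5918 + 3270 + 954 + 5082 + 1245 + 1537 + 7679 + 4039 = 35717
Divide by 9: 35717 / 9 = 3968.56

3968.56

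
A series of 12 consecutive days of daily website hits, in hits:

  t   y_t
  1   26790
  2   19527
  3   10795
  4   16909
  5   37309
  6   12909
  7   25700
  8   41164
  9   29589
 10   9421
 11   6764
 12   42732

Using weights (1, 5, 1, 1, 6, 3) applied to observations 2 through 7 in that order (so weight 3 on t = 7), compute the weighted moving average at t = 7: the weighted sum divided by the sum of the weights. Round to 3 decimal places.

Weighted sum: 1·19527 + 5·10795 + 1·16909 + 1·37309 + 6·12909 + 3·25700 = 19527 + 53975 + 16909 + 37309 + 77454 + 77100 = 282274
Weight total: 1 + 5 + 1 + 1 + 6 + 3 = 17
WMA = 282274 / 17 = 16604.353

16604.353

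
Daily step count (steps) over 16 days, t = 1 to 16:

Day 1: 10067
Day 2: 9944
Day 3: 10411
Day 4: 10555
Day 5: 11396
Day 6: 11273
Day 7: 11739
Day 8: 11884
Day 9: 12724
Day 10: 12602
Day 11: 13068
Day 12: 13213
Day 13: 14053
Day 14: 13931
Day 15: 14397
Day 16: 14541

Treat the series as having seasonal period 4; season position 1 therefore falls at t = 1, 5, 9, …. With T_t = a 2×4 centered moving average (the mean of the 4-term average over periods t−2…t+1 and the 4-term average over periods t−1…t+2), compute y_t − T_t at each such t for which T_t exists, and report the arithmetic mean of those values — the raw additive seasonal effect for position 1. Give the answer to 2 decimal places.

Season position 1 occurs at t = 5, 9, 13 (where T_t is defined).
t=5: T_5 = 11074.7500; y_5 − T_5 = 11396 − 11074.7500 = 321.2500
t=9: T_9 = 12403.3750; y_9 − T_9 = 12724 − 12403.3750 = 320.6250
t=13: T_13 = 13732.3750; y_13 − T_13 = 14053 − 13732.3750 = 320.6250
Mean deviation: (321.2500 + 320.6250 + 320.6250) / 3 = 320.83

320.83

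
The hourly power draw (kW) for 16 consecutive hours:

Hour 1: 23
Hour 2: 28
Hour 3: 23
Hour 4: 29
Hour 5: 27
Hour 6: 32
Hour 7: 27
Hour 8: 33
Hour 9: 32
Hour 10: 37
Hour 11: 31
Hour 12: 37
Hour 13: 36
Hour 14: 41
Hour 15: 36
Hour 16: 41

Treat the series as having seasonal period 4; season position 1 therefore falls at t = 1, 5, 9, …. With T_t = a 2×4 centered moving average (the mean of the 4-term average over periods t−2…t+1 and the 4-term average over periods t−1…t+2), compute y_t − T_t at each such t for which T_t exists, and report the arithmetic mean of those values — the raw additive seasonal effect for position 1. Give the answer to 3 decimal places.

Season position 1 occurs at t = 5, 9, 13 (where T_t is defined).
t=5: T_5 = 28.25000; y_5 − T_5 = 27 − 28.25000 = -1.25000
t=9: T_9 = 32.75000; y_9 − T_9 = 32 − 32.75000 = -0.75000
t=13: T_13 = 36.87500; y_13 − T_13 = 36 − 36.87500 = -0.87500
Mean deviation: (-1.25000 + -0.75000 + -0.87500) / 3 = -0.958

-0.958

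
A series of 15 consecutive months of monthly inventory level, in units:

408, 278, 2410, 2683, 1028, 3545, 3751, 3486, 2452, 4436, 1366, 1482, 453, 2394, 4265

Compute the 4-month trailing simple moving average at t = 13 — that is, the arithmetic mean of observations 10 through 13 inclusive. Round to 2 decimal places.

Sum of periods 10–13: 4436 + 1366 + 1482 + 453 = 7737
Divide by 4: 7737 / 4 = 1934.25

1934.25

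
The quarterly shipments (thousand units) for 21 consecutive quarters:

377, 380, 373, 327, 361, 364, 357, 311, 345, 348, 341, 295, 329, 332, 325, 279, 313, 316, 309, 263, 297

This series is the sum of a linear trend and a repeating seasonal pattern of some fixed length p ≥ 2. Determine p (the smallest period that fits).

4

First differences y_{t+1} − y_t: 3, -7, -46, 34, 3, -7, -46, 34, 3, -7, …
The difference pattern repeats every 4 terms and not for any smaller step, so p = 4.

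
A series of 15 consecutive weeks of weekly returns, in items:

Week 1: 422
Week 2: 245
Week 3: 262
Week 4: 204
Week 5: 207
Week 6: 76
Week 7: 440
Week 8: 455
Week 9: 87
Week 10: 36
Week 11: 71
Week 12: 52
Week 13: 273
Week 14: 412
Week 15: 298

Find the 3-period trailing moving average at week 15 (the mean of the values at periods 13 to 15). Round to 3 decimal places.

327.667

Sum of periods 13–15: 273 + 412 + 298 = 983
Divide by 3: 983 / 3 = 327.667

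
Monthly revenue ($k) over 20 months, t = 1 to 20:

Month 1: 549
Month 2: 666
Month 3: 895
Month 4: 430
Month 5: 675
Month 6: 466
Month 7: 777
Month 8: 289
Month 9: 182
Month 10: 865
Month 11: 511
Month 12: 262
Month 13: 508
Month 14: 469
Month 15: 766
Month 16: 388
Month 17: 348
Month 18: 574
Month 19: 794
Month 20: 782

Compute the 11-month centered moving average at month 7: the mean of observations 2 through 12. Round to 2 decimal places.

Sum of periods 2–12: 666 + 895 + 430 + 675 + 466 + 777 + 289 + 182 + 865 + 511 + 262 = 6018
Divide by 11: 6018 / 11 = 547.09

547.09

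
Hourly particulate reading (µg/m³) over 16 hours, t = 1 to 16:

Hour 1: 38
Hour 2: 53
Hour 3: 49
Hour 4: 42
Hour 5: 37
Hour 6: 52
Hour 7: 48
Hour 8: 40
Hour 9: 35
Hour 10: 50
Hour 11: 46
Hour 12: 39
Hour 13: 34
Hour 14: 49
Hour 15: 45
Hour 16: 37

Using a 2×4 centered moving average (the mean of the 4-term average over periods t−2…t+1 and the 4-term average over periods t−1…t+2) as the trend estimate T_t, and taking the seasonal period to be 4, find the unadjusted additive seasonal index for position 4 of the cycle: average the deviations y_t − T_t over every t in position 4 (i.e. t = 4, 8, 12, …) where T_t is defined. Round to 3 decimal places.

Season position 4 occurs at t = 4, 8, 12 (where T_t is defined).
t=4: T_4 = 45.12500; y_4 − T_4 = 42 − 45.12500 = -3.12500
t=8: T_8 = 43.50000; y_8 − T_8 = 40 − 43.50000 = -3.50000
t=12: T_12 = 42.12500; y_12 − T_12 = 39 − 42.12500 = -3.12500
Mean deviation: (-3.12500 + -3.50000 + -3.12500) / 3 = -3.250

-3.250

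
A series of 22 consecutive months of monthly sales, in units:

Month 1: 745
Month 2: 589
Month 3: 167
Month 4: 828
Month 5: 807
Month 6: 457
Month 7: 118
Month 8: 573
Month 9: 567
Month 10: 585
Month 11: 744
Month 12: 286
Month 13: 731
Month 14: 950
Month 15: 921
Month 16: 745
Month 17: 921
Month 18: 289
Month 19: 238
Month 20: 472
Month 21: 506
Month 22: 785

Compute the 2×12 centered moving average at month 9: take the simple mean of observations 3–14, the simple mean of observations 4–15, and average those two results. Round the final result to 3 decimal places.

599.167

Sum over 3–14: 167 + 828 + 807 + 457 + 118 + 573 + 567 + 585 + 744 + 286 + 731 + 950 = 6813
Sum over 4–15: 828 + 807 + 457 + 118 + 573 + 567 + 585 + 744 + 286 + 731 + 950 + 921 = 7567
CMA at t=9 = (6813 + 7567) / (2·12) = 14380 / 24 = 599.167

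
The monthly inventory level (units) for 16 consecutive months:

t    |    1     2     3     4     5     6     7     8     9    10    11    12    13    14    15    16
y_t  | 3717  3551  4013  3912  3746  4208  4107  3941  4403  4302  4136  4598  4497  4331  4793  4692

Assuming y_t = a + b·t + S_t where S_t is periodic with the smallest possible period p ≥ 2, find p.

First differences y_{t+1} − y_t: -166, 462, -101, -166, 462, -101, -166, 462, …
The difference pattern repeats every 3 terms and not for any smaller step, so p = 3.

3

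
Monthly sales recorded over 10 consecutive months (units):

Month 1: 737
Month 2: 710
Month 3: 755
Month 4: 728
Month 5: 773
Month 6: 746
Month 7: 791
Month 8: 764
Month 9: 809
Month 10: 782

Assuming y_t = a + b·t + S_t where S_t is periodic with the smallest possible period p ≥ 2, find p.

First differences y_{t+1} − y_t: -27, 45, -27, 45, -27, 45, …
The difference pattern repeats every 2 terms and not for any smaller step, so p = 2.

2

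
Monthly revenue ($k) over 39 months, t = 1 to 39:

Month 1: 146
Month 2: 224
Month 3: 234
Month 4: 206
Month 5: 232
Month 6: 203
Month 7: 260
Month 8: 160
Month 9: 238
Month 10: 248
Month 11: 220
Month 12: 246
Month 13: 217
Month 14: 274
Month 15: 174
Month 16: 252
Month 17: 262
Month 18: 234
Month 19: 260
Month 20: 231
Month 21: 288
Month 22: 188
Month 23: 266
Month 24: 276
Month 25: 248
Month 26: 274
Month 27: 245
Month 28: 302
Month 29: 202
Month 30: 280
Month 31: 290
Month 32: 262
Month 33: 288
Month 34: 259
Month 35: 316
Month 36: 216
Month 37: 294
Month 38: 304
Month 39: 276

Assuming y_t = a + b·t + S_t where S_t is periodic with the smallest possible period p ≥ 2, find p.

7

First differences y_{t+1} − y_t: 78, 10, -28, 26, -29, 57, -100, 78, 10, -28, 26, -29, 57, -100, 78, 10, …
The difference pattern repeats every 7 terms and not for any smaller step, so p = 7.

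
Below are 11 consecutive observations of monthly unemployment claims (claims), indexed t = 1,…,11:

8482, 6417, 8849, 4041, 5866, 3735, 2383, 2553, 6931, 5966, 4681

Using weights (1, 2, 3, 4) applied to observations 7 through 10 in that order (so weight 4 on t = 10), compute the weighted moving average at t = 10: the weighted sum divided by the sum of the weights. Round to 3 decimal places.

Weighted sum: 1·2383 + 2·2553 + 3·6931 + 4·5966 = 2383 + 5106 + 20793 + 23864 = 52146
Weight total: 1 + 2 + 3 + 4 = 10
WMA = 52146 / 10 = 5214.600

5214.600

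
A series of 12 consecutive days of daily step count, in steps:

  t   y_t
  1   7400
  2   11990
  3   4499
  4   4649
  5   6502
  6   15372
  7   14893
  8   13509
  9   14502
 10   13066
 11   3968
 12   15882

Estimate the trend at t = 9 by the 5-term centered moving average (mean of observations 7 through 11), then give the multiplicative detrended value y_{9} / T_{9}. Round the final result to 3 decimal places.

Trend T_9 = (14893 + 13509 + 14502 + 13066 + 3968) / 5 = 59938/5 = 11987.60000
Ratio to trend: 14502 / 11987.60000 = 1.210

1.210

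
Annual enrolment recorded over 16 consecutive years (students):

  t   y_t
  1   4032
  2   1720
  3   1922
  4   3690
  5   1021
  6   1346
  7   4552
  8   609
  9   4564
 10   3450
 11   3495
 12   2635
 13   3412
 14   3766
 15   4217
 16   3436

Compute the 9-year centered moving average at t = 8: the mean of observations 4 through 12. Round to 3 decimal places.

2818.000

Sum of periods 4–12: 3690 + 1021 + 1346 + 4552 + 609 + 4564 + 3450 + 3495 + 2635 = 25362
Divide by 9: 25362 / 9 = 2818.000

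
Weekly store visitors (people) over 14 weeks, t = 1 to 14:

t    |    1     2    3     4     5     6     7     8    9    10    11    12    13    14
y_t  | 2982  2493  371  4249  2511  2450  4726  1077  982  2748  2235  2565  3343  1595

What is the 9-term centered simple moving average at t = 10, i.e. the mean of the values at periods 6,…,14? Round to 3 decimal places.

Sum of periods 6–14: 2450 + 4726 + 1077 + 982 + 2748 + 2235 + 2565 + 3343 + 1595 = 21721
Divide by 9: 21721 / 9 = 2413.444

2413.444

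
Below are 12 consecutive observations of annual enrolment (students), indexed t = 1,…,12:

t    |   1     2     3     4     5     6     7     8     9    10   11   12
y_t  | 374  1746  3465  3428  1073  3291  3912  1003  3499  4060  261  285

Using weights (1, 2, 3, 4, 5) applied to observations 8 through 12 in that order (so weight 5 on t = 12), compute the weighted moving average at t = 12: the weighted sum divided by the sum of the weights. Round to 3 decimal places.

Weighted sum: 1·1003 + 2·3499 + 3·4060 + 4·261 + 5·285 = 1003 + 6998 + 12180 + 1044 + 1425 = 22650
Weight total: 1 + 2 + 3 + 4 + 5 = 15
WMA = 22650 / 15 = 1510.000

1510.000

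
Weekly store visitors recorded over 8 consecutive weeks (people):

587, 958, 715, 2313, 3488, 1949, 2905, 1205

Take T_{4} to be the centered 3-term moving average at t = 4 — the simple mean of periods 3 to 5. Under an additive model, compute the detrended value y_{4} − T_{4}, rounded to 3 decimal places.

Trend T_4 = (715 + 2313 + 3488) / 3 = 6516/3 = 2172.00000
Detrended value: 2313 − 2172.00000 = 141.000

141.000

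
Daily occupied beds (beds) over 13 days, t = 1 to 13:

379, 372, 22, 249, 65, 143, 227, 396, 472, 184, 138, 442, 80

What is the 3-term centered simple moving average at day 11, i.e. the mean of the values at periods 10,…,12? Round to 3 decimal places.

Sum of periods 10–12: 184 + 138 + 442 = 764
Divide by 3: 764 / 3 = 254.667

254.667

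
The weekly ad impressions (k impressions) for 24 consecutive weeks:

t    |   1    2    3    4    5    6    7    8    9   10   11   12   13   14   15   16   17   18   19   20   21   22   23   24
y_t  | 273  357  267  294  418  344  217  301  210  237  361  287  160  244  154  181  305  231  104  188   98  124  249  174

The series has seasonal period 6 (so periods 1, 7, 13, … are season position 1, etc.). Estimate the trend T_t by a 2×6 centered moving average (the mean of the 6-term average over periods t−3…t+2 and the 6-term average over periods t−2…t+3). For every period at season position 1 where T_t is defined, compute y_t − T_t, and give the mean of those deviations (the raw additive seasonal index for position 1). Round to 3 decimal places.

-75.722

Season position 1 occurs at t = 7, 13, 19 (where T_t is defined).
t=7: T_7 = 292.58333; y_7 − T_7 = 217 − 292.58333 = -75.58333
t=13: T_13 = 235.83333; y_13 − T_13 = 160 − 235.83333 = -75.83333
t=19: T_19 = 179.75000; y_19 − T_19 = 104 − 179.75000 = -75.75000
Mean deviation: (-75.58333 + -75.83333 + -75.75000) / 3 = -75.722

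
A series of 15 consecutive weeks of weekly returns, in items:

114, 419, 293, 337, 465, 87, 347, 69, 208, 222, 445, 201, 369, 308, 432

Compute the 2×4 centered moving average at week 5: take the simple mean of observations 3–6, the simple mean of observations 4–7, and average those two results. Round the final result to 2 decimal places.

302.25

Sum over 3–6: 293 + 337 + 465 + 87 = 1182
Sum over 4–7: 337 + 465 + 87 + 347 = 1236
CMA at t=5 = (1182 + 1236) / (2·4) = 2418 / 8 = 302.25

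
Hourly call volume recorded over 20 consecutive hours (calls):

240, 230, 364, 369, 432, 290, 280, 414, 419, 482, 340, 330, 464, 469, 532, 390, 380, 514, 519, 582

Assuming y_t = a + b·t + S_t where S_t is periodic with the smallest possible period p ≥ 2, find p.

5

First differences y_{t+1} − y_t: -10, 134, 5, 63, -142, -10, 134, 5, 63, -142, -10, 134, …
The difference pattern repeats every 5 terms and not for any smaller step, so p = 5.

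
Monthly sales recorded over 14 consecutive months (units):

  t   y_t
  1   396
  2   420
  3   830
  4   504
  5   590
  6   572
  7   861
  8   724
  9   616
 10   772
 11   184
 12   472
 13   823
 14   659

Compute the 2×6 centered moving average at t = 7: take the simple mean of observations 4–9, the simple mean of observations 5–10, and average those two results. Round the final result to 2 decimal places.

Sum over 4–9: 504 + 590 + 572 + 861 + 724 + 616 = 3867
Sum over 5–10: 590 + 572 + 861 + 724 + 616 + 772 = 4135
CMA at t=7 = (3867 + 4135) / (2·6) = 8002 / 12 = 666.83

666.83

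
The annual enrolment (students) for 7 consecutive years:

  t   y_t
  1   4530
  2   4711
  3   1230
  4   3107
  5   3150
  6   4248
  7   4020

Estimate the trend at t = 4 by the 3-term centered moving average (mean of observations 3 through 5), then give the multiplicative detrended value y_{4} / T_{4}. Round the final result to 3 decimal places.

1.245

Trend T_4 = (1230 + 3107 + 3150) / 3 = 7487/3 = 2495.66667
Ratio to trend: 3107 / 2495.66667 = 1.245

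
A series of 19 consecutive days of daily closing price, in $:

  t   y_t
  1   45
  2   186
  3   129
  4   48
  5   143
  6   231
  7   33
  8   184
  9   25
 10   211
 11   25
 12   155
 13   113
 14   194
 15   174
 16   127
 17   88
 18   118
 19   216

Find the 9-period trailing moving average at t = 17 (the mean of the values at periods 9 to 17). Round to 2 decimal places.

123.56

Sum of periods 9–17: 25 + 211 + 25 + 155 + 113 + 194 + 174 + 127 + 88 = 1112
Divide by 9: 1112 / 9 = 123.56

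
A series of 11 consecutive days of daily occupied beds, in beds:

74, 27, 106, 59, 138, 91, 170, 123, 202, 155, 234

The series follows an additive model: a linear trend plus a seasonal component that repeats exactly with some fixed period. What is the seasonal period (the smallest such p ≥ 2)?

First differences y_{t+1} − y_t: -47, 79, -47, 79, -47, 79, …
The difference pattern repeats every 2 terms and not for any smaller step, so p = 2.

2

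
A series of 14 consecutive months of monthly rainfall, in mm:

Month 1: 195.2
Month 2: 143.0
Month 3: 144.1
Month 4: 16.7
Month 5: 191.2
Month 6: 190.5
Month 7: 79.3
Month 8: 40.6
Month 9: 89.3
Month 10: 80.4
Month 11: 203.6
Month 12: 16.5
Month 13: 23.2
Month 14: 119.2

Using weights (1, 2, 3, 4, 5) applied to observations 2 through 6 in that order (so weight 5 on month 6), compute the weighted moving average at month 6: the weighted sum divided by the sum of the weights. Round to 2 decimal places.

Weighted sum: 1·143.0 + 2·144.1 + 3·16.7 + 4·191.2 + 5·190.5 = 143.0 + 288.2 + 50.1 + 764.8 + 952.5 = 2198.6
Weight total: 1 + 2 + 3 + 4 + 5 = 15
WMA = 2198.6 / 15 = 146.57

146.57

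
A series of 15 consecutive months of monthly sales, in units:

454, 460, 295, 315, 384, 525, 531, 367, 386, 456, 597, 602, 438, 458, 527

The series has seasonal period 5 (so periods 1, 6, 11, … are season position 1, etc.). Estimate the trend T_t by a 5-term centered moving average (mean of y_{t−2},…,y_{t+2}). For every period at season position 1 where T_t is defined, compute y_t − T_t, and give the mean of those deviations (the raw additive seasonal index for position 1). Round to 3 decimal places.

100.900

Season position 1 occurs at t = 6, 11 (where T_t is defined).
t=6: T_6 = 424.40000; y_6 − T_6 = 525 − 424.40000 = 100.60000
t=11: T_11 = 495.80000; y_11 − T_11 = 597 − 495.80000 = 101.20000
Mean deviation: (100.60000 + 101.20000) / 2 = 100.900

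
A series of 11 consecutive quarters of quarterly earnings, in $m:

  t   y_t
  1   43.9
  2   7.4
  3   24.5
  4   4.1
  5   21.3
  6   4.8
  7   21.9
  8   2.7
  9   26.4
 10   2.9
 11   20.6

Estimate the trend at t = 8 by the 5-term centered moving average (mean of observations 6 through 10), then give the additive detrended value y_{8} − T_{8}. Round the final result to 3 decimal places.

Trend T_8 = (4.8 + 21.9 + 2.7 + 26.4 + 2.9) / 5 = 58.7/5 = 11.74000
Detrended value: 2.7 − 11.74000 = -9.040

-9.040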